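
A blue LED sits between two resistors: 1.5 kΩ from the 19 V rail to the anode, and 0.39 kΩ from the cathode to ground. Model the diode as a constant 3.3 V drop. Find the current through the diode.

I ≈ 8.3 mA

The two resistors are in series with the diode, so KVL gives 19 = I·1.5 + 3.3 + I·0.39.
I = (19 − 3.3) / (1.5 + 0.39) kΩ = 15.7 / 1.89 = 8.31 mA.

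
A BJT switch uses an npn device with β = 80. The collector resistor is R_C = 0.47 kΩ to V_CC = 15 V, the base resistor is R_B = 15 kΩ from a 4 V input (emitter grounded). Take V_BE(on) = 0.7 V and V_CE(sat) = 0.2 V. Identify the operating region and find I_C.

active; I_C ≈ 18 mA

Assume active. Base-emitter loop: I_B = (V_BB − V_BE)/R_B = (4 − 0.7)/15 = 0.22 mA.
I_C = β·I_B = 80×0.22 = 17.6 mA.
V_CE = V_CC − I_C·R_C = 15 − 17.6×0.47 = 6.73 V > V_CE(sat), so the active-region assumption holds.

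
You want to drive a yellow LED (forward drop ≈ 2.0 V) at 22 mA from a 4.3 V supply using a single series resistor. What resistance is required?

R ≈ 0.1 kΩ

The resistor drops V_S − V_D = 4.3 − 2.0 = 2.3 V at 22 mA.
R = 2.3 V / 22 mA = 0.105 kΩ.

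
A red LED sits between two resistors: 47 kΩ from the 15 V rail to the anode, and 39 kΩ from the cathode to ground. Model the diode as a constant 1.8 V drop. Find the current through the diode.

The two resistors are in series with the diode, so KVL gives 15 = I·47 + 1.8 + I·39.
I = (15 − 1.8) / (47 + 39) kΩ = 13.2 / 86 = 0.153 mA.

I ≈ 0.15 mA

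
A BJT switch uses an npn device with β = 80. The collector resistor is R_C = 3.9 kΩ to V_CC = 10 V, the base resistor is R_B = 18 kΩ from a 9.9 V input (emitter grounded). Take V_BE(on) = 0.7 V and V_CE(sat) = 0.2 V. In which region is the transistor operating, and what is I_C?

saturation; I_C ≈ 2.5 mA

Assume active: I_B = (9.9 − 0.7)/18 = 0.511 mA, giving I_C = β·I_B = 40.9 mA.
But then V_CE = 10 − 40.9×3.9 = -149 V < V_CE(sat) = 0.2 V — impossible in the active region.
So the transistor is saturated. With V_CE = 0.2 V, I_C = (V_CC − 0.2)/R_C = 9.8/3.9 = 2.51 mA.
Check: β·I_B = 40.9 mA > I_C = 2.51 mA, confirming saturation.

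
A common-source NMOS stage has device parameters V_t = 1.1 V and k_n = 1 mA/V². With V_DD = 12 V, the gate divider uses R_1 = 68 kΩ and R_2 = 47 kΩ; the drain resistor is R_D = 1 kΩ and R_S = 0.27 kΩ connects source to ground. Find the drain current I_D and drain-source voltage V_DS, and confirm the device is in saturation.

I_D ≈ 3.8 mA, V_DS ≈ 7.1 V

V_G = V_DD·R_2/(R_1+R_2) = 12×47/115 = 4.9 V.
Assume saturation: I_D = (k_n/2)(V_GS − V_t)² with V_GS = V_G − I_D·R_S = 4.9 − 0.27·I_D.
Substituting gives 0.0365·I_D² − 2.03·I_D + 7.24 = 0, with roots I_D = 3.83 or 51.8 mA.
The root I_D = 51.8 mA gives V_GS = -9.08 V ≤ V_t, so take I_D = 3.83 mA.
Then V_GS = 3.87 V and V_DS = V_DD − I_D(R_D+R_S) = 12 − 3.83×1.27 = 7.13 V.
Saturation requires V_DS ≥ V_GS − V_t = 2.77 V; 7.13 ≥ 2.77 ✓.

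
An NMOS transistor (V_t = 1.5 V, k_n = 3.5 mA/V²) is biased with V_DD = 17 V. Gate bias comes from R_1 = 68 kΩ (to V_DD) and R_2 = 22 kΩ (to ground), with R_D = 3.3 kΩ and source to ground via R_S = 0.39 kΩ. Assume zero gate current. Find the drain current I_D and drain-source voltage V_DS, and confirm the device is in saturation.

I_D ≈ 3.3 mA, V_DS ≈ 4.9 V

V_G = V_DD·R_2/(R_1+R_2) = 17×22/90 = 4.16 V.
Assume saturation: I_D = (k_n/2)(V_GS − V_t)² with V_GS = V_G − I_D·R_S = 4.16 − 0.39·I_D.
Substituting gives 0.266·I_D² − 4.62·I_D + 12.3 = 0, with roots I_D = 3.29 or 14.1 mA.
The root I_D = 14.1 mA gives V_GS = -1.34 V ≤ V_t, so take I_D = 3.29 mA.
Then V_GS = 2.87 V and V_DS = V_DD − I_D(R_D+R_S) = 17 − 3.29×3.69 = 4.85 V.
Saturation requires V_DS ≥ V_GS − V_t = 1.37 V; 4.85 ≥ 1.37 ✓.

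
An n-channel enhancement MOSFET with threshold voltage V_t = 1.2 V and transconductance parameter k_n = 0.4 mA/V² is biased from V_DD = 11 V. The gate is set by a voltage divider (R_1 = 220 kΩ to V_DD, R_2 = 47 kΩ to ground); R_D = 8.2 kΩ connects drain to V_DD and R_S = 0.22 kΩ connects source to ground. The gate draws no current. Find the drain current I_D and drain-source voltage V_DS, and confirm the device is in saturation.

V_G = V_DD·R_2/(R_1+R_2) = 11×47/267 = 1.94 V.
Assume saturation: I_D = (k_n/2)(V_GS − V_t)² with V_GS = V_G − I_D·R_S = 1.94 − 0.22·I_D.
Substituting gives 0.00968·I_D² − 1.06·I_D + 0.108 = 0, with roots I_D = 0.102 or 110 mA.
The root I_D = 110 mA gives V_GS = -22.2 V ≤ V_t, so take I_D = 0.102 mA.
Then V_GS = 1.91 V and V_DS = V_DD − I_D(R_D+R_S) = 11 − 0.102×8.42 = 10.1 V.
Saturation requires V_DS ≥ V_GS − V_t = 0.714 V; 10.1 ≥ 0.714 ✓.

I_D ≈ 0.1 mA, V_DS ≈ 10 V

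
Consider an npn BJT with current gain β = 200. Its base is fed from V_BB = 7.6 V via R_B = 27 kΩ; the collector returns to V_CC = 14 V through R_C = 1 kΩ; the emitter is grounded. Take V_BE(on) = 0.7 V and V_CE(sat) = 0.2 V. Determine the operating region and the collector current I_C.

saturation; I_C ≈ 14 mA

Assume active: I_B = (7.6 − 0.7)/27 = 0.256 mA, giving I_C = β·I_B = 51.1 mA.
But then V_CE = 14 − 51.1×1 = -37.1 V < V_CE(sat) = 0.2 V — impossible in the active region.
So the transistor is saturated. With V_CE = 0.2 V, I_C = (V_CC − 0.2)/R_C = 13.8/1 = 13.8 mA.
Check: β·I_B = 51.1 mA > I_C = 13.8 mA, confirming saturation.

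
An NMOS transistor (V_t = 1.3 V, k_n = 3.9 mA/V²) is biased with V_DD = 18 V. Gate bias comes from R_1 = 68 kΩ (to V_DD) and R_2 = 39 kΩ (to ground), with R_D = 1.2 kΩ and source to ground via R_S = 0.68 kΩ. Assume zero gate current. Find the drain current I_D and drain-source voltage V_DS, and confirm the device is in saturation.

V_G = V_DD·R_2/(R_1+R_2) = 18×39/107 = 6.56 V.
Assume saturation: I_D = (k_n/2)(V_GS − V_t)² with V_GS = V_G − I_D·R_S = 6.56 − 0.68·I_D.
Substituting gives 0.902·I_D² − 15·I_D + 54 = 0, with roots I_D = 5.31 or 11.3 mA.
The root I_D = 11.3 mA gives V_GS = -1.1 V ≤ V_t, so take I_D = 5.31 mA.
Then V_GS = 2.95 V and V_DS = V_DD − I_D(R_D+R_S) = 18 − 5.31×1.88 = 8.02 V.
Saturation requires V_DS ≥ V_GS − V_t = 1.65 V; 8.02 ≥ 1.65 ✓.

I_D ≈ 5.3 mA, V_DS ≈ 8 V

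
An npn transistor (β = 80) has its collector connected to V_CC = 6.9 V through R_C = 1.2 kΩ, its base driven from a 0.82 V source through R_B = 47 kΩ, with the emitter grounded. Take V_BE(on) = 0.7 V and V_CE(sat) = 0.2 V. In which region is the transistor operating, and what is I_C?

Assume active. Base-emitter loop: I_B = (V_BB − V_BE)/R_B = (0.82 − 0.7)/47 = 0.00255 mA.
I_C = β·I_B = 80×0.00255 = 0.204 mA.
V_CE = V_CC − I_C·R_C = 6.9 − 0.204×1.2 = 6.65 V > V_CE(sat), so the active-region assumption holds.

active; I_C ≈ 0.2 mA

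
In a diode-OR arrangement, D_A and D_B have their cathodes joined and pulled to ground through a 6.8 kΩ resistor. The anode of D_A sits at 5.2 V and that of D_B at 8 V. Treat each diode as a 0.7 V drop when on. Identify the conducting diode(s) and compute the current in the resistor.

Assume both conduct. Then node N would need to be at both 5.2−0.7 = 4.5 V and 8−0.7 = 7.3 V, which is impossible.
Assume only D_B conducts: V_N = 8 − 0.7 = 7.3 V, so I_R = 7.3/6.8 = 1.07 mA.
Check D_A: its anode-to-cathode voltage is 5.2 − 7.3 = -2.1 V < 0.7 V, so it is off. The assumption is consistent.

Only D_B conducts; I_R ≈ 1.1 mA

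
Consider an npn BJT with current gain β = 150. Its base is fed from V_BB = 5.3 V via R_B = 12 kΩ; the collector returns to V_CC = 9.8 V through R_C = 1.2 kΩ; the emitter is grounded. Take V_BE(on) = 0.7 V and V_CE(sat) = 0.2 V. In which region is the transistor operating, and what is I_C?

saturation; I_C ≈ 8 mA

Assume active: I_B = (5.3 − 0.7)/12 = 0.383 mA, giving I_C = β·I_B = 57.5 mA.
But then V_CE = 9.8 − 57.5×1.2 = -59.2 V < V_CE(sat) = 0.2 V — impossible in the active region.
So the transistor is saturated. With V_CE = 0.2 V, I_C = (V_CC − 0.2)/R_C = 9.6/1.2 = 8 mA.
Check: β·I_B = 57.5 mA > I_C = 8 mA, confirming saturation.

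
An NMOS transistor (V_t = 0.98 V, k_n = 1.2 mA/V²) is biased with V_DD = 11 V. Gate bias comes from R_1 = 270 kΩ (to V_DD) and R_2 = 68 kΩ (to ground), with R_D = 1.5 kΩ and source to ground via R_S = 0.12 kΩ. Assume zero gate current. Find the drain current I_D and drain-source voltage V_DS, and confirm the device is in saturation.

V_G = V_DD·R_2/(R_1+R_2) = 11×68/338 = 2.21 V.
Assume saturation: I_D = (k_n/2)(V_GS − V_t)² with V_GS = V_G − I_D·R_S = 2.21 − 0.12·I_D.
Substituting gives 0.00864·I_D² − 1.18·I_D + 0.912 = 0, with roots I_D = 0.779 or 136 mA.
The root I_D = 136 mA gives V_GS = -14 V ≤ V_t, so take I_D = 0.779 mA.
Then V_GS = 2.12 V and V_DS = V_DD − I_D(R_D+R_S) = 11 − 0.779×1.62 = 9.74 V.
Saturation requires V_DS ≥ V_GS − V_t = 1.14 V; 9.74 ≥ 1.14 ✓.

I_D ≈ 0.78 mA, V_DS ≈ 9.7 V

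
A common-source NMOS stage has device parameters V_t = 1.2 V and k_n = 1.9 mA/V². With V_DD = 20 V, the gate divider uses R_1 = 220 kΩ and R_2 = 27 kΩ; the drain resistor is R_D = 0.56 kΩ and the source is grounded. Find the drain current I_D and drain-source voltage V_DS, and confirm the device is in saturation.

V_G = V_DD·R_2/(R_1+R_2) = 20×27/247 = 2.19 V. With the source grounded, V_GS = V_G = 2.19 V.
Assume saturation: I_D = (k_n/2)(V_GS − V_t)² = (1.9/2)×(2.19 − 1.2)² = 0.95×0.986² = 0.924 mA.
V_DS = V_DD − I_D·R_D = 20 − 0.924×0.56 = 19.5 V.
Saturation requires V_DS ≥ V_GS − V_t = 0.986 V; 19.5 ≥ 0.986 ✓.

I_D ≈ 0.92 mA, V_DS ≈ 19 V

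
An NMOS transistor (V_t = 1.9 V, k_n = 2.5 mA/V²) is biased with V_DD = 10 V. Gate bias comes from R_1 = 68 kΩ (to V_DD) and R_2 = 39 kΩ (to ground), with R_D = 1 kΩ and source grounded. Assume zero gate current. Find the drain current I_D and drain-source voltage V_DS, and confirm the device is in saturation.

V_G = V_DD·R_2/(R_1+R_2) = 10×39/107 = 3.64 V. With the source grounded, V_GS = V_G = 3.64 V.
Assume saturation: I_D = (k_n/2)(V_GS − V_t)² = (2.5/2)×(3.64 − 1.9)² = 1.25×1.74² = 3.81 mA.
V_DS = V_DD − I_D·R_D = 10 − 3.81×1 = 6.19 V.
Saturation requires V_DS ≥ V_GS − V_t = 1.74 V; 6.19 ≥ 1.74 ✓.

I_D ≈ 3.8 mA, V_DS ≈ 6.2 V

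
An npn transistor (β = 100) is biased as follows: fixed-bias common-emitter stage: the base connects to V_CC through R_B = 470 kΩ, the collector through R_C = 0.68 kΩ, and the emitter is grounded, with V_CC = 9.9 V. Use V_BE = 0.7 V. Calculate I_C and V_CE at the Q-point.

I_C ≈ 2 mA, V_CE ≈ 8.6 V

Base loop: V_CC = I_B·R_B + V_BE, so I_B = (9.9 − 0.7)/470 kΩ = 0.0196 mA.
In the active region I_C = β·I_B = 100 × 0.0196 = 1.96 mA.
Collector loop: V_CE = V_CC − I_C·R_C = 9.9 − 1.96×0.68 = 8.57 V.
Since V_CE = 8.57 V > V_CE(sat) ≈ 0.2 V, the transistor is in the active region as assumed.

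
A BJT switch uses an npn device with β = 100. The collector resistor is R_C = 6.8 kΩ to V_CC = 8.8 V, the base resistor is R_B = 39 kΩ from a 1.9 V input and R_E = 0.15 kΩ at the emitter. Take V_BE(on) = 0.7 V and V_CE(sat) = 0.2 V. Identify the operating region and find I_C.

Assume active: I_B = (1.9 − 0.7)/(39 + 101×0.15) = 0.0222 mA, I_C = β·I_B = 2.22 mA.
Then V_CE = 8.8 − 2.22×6.8 − 2.24×0.15 = -6.6 V < 0.2 V — the active assumption fails.
Re-solve with V_CE = 0.2 V. KCL at the emitter: V_E/R_E = (V_BB−0.7−V_E)/R_B + (V_CC−0.2−V_E)/R_C, giving V_E = 0.189 V.
I_C = (V_CC − 0.2 − V_E)/R_C = (8.6 − 0.189)/6.8 = 1.24 mA.
Check: I_B = (1.2 − 0.189)/39 = 0.0259 mA, and β·I_B = 2.59 mA > I_C, confirming saturation.

saturation; I_C ≈ 1.2 mA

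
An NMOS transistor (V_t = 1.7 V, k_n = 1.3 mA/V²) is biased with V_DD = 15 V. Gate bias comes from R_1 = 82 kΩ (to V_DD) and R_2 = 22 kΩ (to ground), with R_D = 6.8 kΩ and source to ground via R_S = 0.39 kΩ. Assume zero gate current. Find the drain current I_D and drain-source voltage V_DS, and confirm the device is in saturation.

I_D ≈ 0.85 mA, V_DS ≈ 8.9 V

V_G = V_DD·R_2/(R_1+R_2) = 15×22/104 = 3.17 V.
Assume saturation: I_D = (k_n/2)(V_GS − V_t)² with V_GS = V_G − I_D·R_S = 3.17 − 0.39·I_D.
Substituting gives 0.0989·I_D² − 1.75·I_D + 1.41 = 0, with roots I_D = 0.848 or 16.8 mA.
The root I_D = 16.8 mA gives V_GS = -3.39 V ≤ V_t, so take I_D = 0.848 mA.
Then V_GS = 2.84 V and V_DS = V_DD − I_D(R_D+R_S) = 15 − 0.848×7.19 = 8.9 V.
Saturation requires V_DS ≥ V_GS − V_t = 1.14 V; 8.9 ≥ 1.14 ✓.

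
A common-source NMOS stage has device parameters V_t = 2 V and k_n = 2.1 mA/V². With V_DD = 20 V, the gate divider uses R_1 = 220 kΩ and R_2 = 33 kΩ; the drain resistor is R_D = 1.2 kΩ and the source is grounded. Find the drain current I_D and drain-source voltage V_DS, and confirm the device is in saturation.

V_G = V_DD·R_2/(R_1+R_2) = 20×33/253 = 2.61 V. With the source grounded, V_GS = V_G = 2.61 V.
Assume saturation: I_D = (k_n/2)(V_GS − V_t)² = (2.1/2)×(2.61 − 2)² = 1.05×0.609² = 0.389 mA.
V_DS = V_DD − I_D·R_D = 20 − 0.389×1.2 = 19.5 V.
Saturation requires V_DS ≥ V_GS − V_t = 0.609 V; 19.5 ≥ 0.609 ✓.

I_D ≈ 0.39 mA, V_DS ≈ 20 V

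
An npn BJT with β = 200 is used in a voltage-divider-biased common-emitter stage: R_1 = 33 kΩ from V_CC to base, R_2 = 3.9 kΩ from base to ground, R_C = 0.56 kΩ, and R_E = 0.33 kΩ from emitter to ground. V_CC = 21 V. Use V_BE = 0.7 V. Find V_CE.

V_CE ≈ 17 V

Thevenize the base divider: V_Th = V_CC·R_2/(R_1+R_2) = 21×3.9/36.9 = 2.22 V, R_Th = R_1‖R_2 = 3.49 kΩ.
Base-emitter loop: V_Th = I_B·R_Th + V_BE + (β+1)I_B·R_E, so I_B = (2.22 − 0.7) / (3.49 + 201×0.33) = 0.0218 mA.
I_C = β·I_B = 200×0.0218 = 4.35 mA, and I_E = (β+1)I_B = 4.37 mA.
V_CE = V_CC − I_C·R_C − I_E·R_E = 21 − 4.35×0.56 − 4.37×0.33 = 17.1 V.
V_CE = 17.1 V > 0.2 V confirms active-region operation.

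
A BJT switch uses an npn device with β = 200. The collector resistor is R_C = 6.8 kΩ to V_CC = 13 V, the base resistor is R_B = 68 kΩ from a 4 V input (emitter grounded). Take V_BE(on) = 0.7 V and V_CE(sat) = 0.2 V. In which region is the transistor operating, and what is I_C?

Assume active: I_B = (4 − 0.7)/68 = 0.0485 mA, giving I_C = β·I_B = 9.71 mA.
But then V_CE = 13 − 9.71×6.8 = -53 V < V_CE(sat) = 0.2 V — impossible in the active region.
So the transistor is saturated. With V_CE = 0.2 V, I_C = (V_CC − 0.2)/R_C = 12.8/6.8 = 1.88 mA.
Check: β·I_B = 9.71 mA > I_C = 1.88 mA, confirming saturation.

saturation; I_C ≈ 1.9 mA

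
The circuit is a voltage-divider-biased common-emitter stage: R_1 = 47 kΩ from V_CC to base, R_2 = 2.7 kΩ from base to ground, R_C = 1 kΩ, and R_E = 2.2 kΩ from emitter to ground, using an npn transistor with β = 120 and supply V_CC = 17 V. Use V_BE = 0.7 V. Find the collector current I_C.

I_C ≈ 0.1 mA

Thevenize the base divider: V_Th = V_CC·R_2/(R_1+R_2) = 17×2.7/49.7 = 0.924 V, R_Th = R_1‖R_2 = 2.55 kΩ.
Base-emitter loop: V_Th = I_B·R_Th + V_BE + (β+1)I_B·R_E, so I_B = (0.924 − 0.7) / (2.55 + 121×2.2) = 0.000832 mA.
I_C = β·I_B = 120×0.000832 = 0.0998 mA, and I_E = (β+1)I_B = 0.101 mA.
V_CE = V_CC − I_C·R_C − I_E·R_E = 17 − 0.0998×1 − 0.101×2.2 = 16.7 V.
V_CE = 16.7 V > 0.2 V confirms active-region operation.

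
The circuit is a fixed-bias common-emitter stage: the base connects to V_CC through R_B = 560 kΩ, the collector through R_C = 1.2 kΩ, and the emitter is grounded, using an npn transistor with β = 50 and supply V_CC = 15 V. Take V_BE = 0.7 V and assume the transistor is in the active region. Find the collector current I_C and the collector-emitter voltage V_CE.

I_C ≈ 1.3 mA, V_CE ≈ 13 V

Base loop: V_CC = I_B·R_B + V_BE, so I_B = (15 − 0.7)/560 kΩ = 0.0255 mA.
In the active region I_C = β·I_B = 50 × 0.0255 = 1.28 mA.
Collector loop: V_CE = V_CC − I_C·R_C = 15 − 1.28×1.2 = 13.5 V.
Since V_CE = 13.5 V > V_CE(sat) ≈ 0.2 V, the transistor is in the active region as assumed.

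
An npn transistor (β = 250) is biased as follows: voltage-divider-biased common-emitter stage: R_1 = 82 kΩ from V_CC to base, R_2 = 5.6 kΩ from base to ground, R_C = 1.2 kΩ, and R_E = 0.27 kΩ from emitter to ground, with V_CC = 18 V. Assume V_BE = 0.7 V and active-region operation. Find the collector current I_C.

Thevenize the base divider: V_Th = V_CC·R_2/(R_1+R_2) = 18×5.6/87.6 = 1.15 V, R_Th = R_1‖R_2 = 5.24 kΩ.
Base-emitter loop: V_Th = I_B·R_Th + V_BE + (β+1)I_B·R_E, so I_B = (1.15 − 0.7) / (5.24 + 251×0.27) = 0.00617 mA.
I_C = β·I_B = 250×0.00617 = 1.54 mA, and I_E = (β+1)I_B = 1.55 mA.
V_CE = V_CC − I_C·R_C − I_E·R_E = 18 − 1.54×1.2 − 1.55×0.27 = 15.7 V.
V_CE = 15.7 V > 0.2 V confirms active-region operation.

I_C ≈ 1.5 mA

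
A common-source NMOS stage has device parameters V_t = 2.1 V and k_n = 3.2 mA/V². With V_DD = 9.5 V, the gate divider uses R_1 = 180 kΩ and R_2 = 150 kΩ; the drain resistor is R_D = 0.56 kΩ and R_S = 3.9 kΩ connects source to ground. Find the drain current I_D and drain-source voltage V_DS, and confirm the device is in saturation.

V_G = V_DD·R_2/(R_1+R_2) = 9.5×150/330 = 4.32 V.
Assume saturation: I_D = (k_n/2)(V_GS − V_t)² with V_GS = V_G − I_D·R_S = 4.32 − 3.9·I_D.
Substituting gives 24.3·I_D² − 28.7·I_D + 7.87 = 0, with roots I_D = 0.435 or 0.744 mA.
The root I_D = 0.744 mA gives V_GS = 1.42 V ≤ V_t, so take I_D = 0.435 mA.
Then V_GS = 2.62 V and V_DS = V_DD − I_D(R_D+R_S) = 9.5 − 0.435×4.46 = 7.56 V.
Saturation requires V_DS ≥ V_GS − V_t = 0.521 V; 7.56 ≥ 0.521 ✓.

I_D ≈ 0.44 mA, V_DS ≈ 7.6 V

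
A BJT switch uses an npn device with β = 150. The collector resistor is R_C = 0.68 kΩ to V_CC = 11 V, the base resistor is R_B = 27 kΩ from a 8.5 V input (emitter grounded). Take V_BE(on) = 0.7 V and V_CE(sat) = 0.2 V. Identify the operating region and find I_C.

Assume active: I_B = (8.5 − 0.7)/27 = 0.289 mA, giving I_C = β·I_B = 43.3 mA.
But then V_CE = 11 − 43.3×0.68 = -18.5 V < V_CE(sat) = 0.2 V — impossible in the active region.
So the transistor is saturated. With V_CE = 0.2 V, I_C = (V_CC − 0.2)/R_C = 10.8/0.68 = 15.9 mA.
Check: β·I_B = 43.3 mA > I_C = 15.9 mA, confirming saturation.

saturation; I_C ≈ 16 mA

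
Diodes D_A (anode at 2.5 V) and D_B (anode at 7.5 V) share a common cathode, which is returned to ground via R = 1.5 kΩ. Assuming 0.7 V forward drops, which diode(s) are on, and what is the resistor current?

Assume both conduct. Then node N would need to be at both 2.5−0.7 = 1.8 V and 7.5−0.7 = 6.8 V, which is impossible.
Assume only D_B conducts: V_N = 7.5 − 0.7 = 6.8 V, so I_R = 6.8/1.5 = 4.53 mA.
Check D_A: its anode-to-cathode voltage is 2.5 − 6.8 = -4.3 V < 0.7 V, so it is off. The assumption is consistent.

Only D_B conducts; I_R ≈ 4.5 mA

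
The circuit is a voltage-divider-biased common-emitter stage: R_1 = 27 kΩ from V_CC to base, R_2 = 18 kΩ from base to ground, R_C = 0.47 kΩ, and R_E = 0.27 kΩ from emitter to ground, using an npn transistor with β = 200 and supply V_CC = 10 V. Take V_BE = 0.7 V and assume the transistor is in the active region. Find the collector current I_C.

I_C ≈ 10 mA

Thevenize the base divider: V_Th = V_CC·R_2/(R_1+R_2) = 10×18/45 = 4 V, R_Th = R_1‖R_2 = 10.8 kΩ.
Base-emitter loop: V_Th = I_B·R_Th + V_BE + (β+1)I_B·R_E, so I_B = (4 − 0.7) / (10.8 + 201×0.27) = 0.0507 mA.
I_C = β·I_B = 200×0.0507 = 10.1 mA, and I_E = (β+1)I_B = 10.2 mA.
V_CE = V_CC − I_C·R_C − I_E·R_E = 10 − 10.1×0.47 − 10.2×0.27 = 2.48 V.
V_CE = 2.48 V > 0.2 V confirms active-region operation.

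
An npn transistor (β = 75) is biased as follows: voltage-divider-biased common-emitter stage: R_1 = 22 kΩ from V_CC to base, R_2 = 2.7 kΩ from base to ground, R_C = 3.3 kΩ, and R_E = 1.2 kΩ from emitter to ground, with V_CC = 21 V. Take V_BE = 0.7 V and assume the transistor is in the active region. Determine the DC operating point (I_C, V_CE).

Thevenize the base divider: V_Th = V_CC·R_2/(R_1+R_2) = 21×2.7/24.7 = 2.3 V, R_Th = R_1‖R_2 = 2.4 kΩ.
Base-emitter loop: V_Th = I_B·R_Th + V_BE + (β+1)I_B·R_E, so I_B = (2.3 − 0.7) / (2.4 + 76×1.2) = 0.017 mA.
I_C = β·I_B = 75×0.017 = 1.28 mA, and I_E = (β+1)I_B = 1.3 mA.
V_CE = V_CC − I_C·R_C − I_E·R_E = 21 − 1.28×3.3 − 1.3×1.2 = 15.2 V.
V_CE = 15.2 V > 0.2 V confirms active-region operation.

I_C ≈ 1.3 mA, V_CE ≈ 15 V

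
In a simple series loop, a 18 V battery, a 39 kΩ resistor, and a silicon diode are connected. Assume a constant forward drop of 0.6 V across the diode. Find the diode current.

KVL around the loop: 18 = V_D + I·R = 0.6 + I × 39 kΩ.
So I = (18 − 0.6) / 39 kΩ = 17.4 / 39 = 0.446 mA.

I ≈ 0.45 mA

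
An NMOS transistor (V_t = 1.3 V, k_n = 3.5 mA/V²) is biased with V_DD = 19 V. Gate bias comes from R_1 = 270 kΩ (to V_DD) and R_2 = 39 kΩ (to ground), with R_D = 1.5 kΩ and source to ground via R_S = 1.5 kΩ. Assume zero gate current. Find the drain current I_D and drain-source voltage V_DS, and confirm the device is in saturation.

V_G = V_DD·R_2/(R_1+R_2) = 19×39/309 = 2.4 V.
Assume saturation: I_D = (k_n/2)(V_GS − V_t)² with V_GS = V_G − I_D·R_S = 2.4 − 1.5·I_D.
Substituting gives 3.94·I_D² − 6.76·I_D + 2.11 = 0, with roots I_D = 0.41 or 1.31 mA.
The root I_D = 1.31 mA gives V_GS = 0.435 V ≤ V_t, so take I_D = 0.41 mA.
Then V_GS = 1.78 V and V_DS = V_DD − I_D(R_D+R_S) = 19 − 0.41×3 = 17.8 V.
Saturation requires V_DS ≥ V_GS − V_t = 0.484 V; 17.8 ≥ 0.484 ✓.

I_D ≈ 0.41 mA, V_DS ≈ 18 V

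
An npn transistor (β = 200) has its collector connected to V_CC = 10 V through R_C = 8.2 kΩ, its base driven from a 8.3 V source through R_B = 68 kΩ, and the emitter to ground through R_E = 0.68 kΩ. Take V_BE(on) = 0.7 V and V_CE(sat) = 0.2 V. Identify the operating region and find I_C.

Assume active: I_B = (8.3 − 0.7)/(68 + 201×0.68) = 0.0371 mA, I_C = β·I_B = 7.43 mA.
Then V_CE = 10 − 7.43×8.2 − 7.46×0.68 = -56 V < 0.2 V — the active assumption fails.
Re-solve with V_CE = 0.2 V. KCL at the emitter: V_E/R_E = (V_BB−0.7−V_E)/R_B + (V_CC−0.2−V_E)/R_C, giving V_E = 0.813 V.
I_C = (V_CC − 0.2 − V_E)/R_C = (9.8 − 0.813)/8.2 = 1.1 mA.
Check: I_B = (7.6 − 0.813)/68 = 0.0998 mA, and β·I_B = 20 mA > I_C, confirming saturation.

saturation; I_C ≈ 1.1 mA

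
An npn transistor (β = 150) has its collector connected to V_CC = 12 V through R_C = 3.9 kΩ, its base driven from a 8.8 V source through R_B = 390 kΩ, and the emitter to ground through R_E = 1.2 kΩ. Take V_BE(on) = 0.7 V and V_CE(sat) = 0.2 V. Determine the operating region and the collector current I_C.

active; I_C ≈ 2.1 mA

Assume active. Base-emitter loop: I_B = (V_BB − V_BE)/(R_B + (β+1)R_E) = (8.8 − 0.7)/(390 + 151×1.2) = 0.0142 mA.
I_C = β·I_B = 150×0.0142 = 2.13 mA.
V_CE = V_CC − I_C·R_C − I_E·R_E = 12 − 2.13×3.9 − 2.14×1.2 = 1.13 V > V_CE(sat), so the active-region assumption holds.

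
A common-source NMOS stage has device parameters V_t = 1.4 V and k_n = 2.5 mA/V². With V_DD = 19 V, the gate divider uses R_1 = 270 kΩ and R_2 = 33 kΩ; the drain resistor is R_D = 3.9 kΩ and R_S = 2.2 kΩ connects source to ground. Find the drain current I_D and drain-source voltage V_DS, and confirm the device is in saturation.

V_G = V_DD·R_2/(R_1+R_2) = 19×33/303 = 2.07 V.
Assume saturation: I_D = (k_n/2)(V_GS − V_t)² with V_GS = V_G − I_D·R_S = 2.07 − 2.2·I_D.
Substituting gives 6.05·I_D² − 4.68·I_D + 0.56 = 0, with roots I_D = 0.148 or 0.626 mA.
The root I_D = 0.626 mA gives V_GS = 0.692 V ≤ V_t, so take I_D = 0.148 mA.
Then V_GS = 1.74 V and V_DS = V_DD − I_D(R_D+R_S) = 19 − 0.148×6.1 = 18.1 V.
Saturation requires V_DS ≥ V_GS − V_t = 0.344 V; 18.1 ≥ 0.344 ✓.

I_D ≈ 0.15 mA, V_DS ≈ 18 V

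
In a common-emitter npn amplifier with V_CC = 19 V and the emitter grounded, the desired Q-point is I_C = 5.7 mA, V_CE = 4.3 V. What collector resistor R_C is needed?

Collector loop: V_CC = I_C·R_C + V_CE.
R_C = (V_CC − V_CE)/I_C = (19 − 4.3)/5.7 = 2.58 kΩ.

R_C ≈ 2.6 kΩ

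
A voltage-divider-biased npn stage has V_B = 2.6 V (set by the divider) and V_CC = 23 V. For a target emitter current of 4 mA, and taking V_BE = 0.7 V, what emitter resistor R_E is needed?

V_E = V_B − V_BE = 2.6 − 0.7 = 1.9 V.
R_E = V_E / I_E = 1.9 / 4 = 0.475 kΩ.

R_E ≈ 0.48 kΩ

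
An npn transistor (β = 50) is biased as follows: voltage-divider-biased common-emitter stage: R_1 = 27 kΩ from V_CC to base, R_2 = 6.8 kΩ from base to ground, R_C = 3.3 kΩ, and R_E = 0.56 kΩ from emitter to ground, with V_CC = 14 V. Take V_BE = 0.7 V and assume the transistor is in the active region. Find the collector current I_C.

Thevenize the base divider: V_Th = V_CC·R_2/(R_1+R_2) = 14×6.8/33.8 = 2.82 V, R_Th = R_1‖R_2 = 5.43 kΩ.
Base-emitter loop: V_Th = I_B·R_Th + V_BE + (β+1)I_B·R_E, so I_B = (2.82 − 0.7) / (5.43 + 51×0.56) = 0.0623 mA.
I_C = β·I_B = 50×0.0623 = 3.11 mA, and I_E = (β+1)I_B = 3.18 mA.
V_CE = V_CC − I_C·R_C − I_E·R_E = 14 − 3.11×3.3 − 3.18×0.56 = 1.95 V.
V_CE = 1.95 V > 0.2 V confirms active-region operation.

I_C ≈ 3.1 mA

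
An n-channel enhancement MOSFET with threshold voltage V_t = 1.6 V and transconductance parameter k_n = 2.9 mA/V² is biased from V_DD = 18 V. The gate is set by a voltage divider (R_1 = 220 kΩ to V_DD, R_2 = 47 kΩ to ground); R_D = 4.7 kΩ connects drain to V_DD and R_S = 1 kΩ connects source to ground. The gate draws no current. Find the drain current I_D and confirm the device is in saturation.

I_D ≈ 0.82 mA

V_G = V_DD·R_2/(R_1+R_2) = 18×47/267 = 3.17 V.
Assume saturation: I_D = (k_n/2)(V_GS − V_t)² with V_GS = V_G − I_D·R_S = 3.17 − 1·I_D.
Substituting gives 1.45·I_D² − 5.55·I_D + 3.57 = 0, with roots I_D = 0.818 or 3.01 mA.
The root I_D = 3.01 mA gives V_GS = 0.159 V ≤ V_t, so take I_D = 0.818 mA.
Then V_GS = 2.35 V and V_DS = V_DD − I_D(R_D+R_S) = 18 − 0.818×5.7 = 13.3 V.
Saturation requires V_DS ≥ V_GS − V_t = 0.751 V; 13.3 ≥ 0.751 ✓.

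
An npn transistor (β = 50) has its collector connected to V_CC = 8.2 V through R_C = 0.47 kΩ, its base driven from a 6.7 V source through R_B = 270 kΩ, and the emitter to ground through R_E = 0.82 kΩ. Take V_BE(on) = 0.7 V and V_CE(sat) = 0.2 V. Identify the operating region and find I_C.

active; I_C ≈ 0.96 mA

Assume active. Base-emitter loop: I_B = (V_BB − V_BE)/(R_B + (β+1)R_E) = (6.7 − 0.7)/(270 + 51×0.82) = 0.0192 mA.
I_C = β·I_B = 50×0.0192 = 0.962 mA.
V_CE = V_CC − I_C·R_C − I_E·R_E = 8.2 − 0.962×0.47 − 0.981×0.82 = 6.94 V > V_CE(sat), so the active-region assumption holds.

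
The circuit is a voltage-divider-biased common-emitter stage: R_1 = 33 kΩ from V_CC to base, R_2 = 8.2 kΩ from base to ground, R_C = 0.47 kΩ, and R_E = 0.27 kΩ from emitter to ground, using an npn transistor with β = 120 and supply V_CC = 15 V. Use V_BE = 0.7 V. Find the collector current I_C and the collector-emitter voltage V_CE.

I_C ≈ 7 mA, V_CE ≈ 9.8 V

Thevenize the base divider: V_Th = V_CC·R_2/(R_1+R_2) = 15×8.2/41.2 = 2.99 V, R_Th = R_1‖R_2 = 6.57 kΩ.
Base-emitter loop: V_Th = I_B·R_Th + V_BE + (β+1)I_B·R_E, so I_B = (2.99 − 0.7) / (6.57 + 121×0.27) = 0.0582 mA.
I_C = β·I_B = 120×0.0582 = 6.99 mA, and I_E = (β+1)I_B = 7.05 mA.
V_CE = V_CC − I_C·R_C − I_E·R_E = 15 − 6.99×0.47 − 7.05×0.27 = 9.81 V.
V_CE = 9.81 V > 0.2 V confirms active-region operation.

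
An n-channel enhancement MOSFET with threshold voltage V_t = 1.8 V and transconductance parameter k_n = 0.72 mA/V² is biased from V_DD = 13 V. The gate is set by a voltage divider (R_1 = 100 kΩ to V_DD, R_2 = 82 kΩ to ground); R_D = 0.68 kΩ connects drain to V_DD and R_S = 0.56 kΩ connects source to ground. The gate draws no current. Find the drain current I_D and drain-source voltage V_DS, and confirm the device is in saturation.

V_G = V_DD·R_2/(R_1+R_2) = 13×82/182 = 5.86 V.
Assume saturation: I_D = (k_n/2)(V_GS − V_t)² with V_GS = V_G − I_D·R_S = 5.86 − 0.56·I_D.
Substituting gives 0.113·I_D² − 2.64·I_D + 5.93 = 0, with roots I_D = 2.52 or 20.8 mA.
The root I_D = 20.8 mA gives V_GS = -5.81 V ≤ V_t, so take I_D = 2.52 mA.
Then V_GS = 4.45 V and V_DS = V_DD − I_D(R_D+R_S) = 13 − 2.52×1.24 = 9.87 V.
Saturation requires V_DS ≥ V_GS − V_t = 2.65 V; 9.87 ≥ 2.65 ✓.

I_D ≈ 2.5 mA, V_DS ≈ 9.9 V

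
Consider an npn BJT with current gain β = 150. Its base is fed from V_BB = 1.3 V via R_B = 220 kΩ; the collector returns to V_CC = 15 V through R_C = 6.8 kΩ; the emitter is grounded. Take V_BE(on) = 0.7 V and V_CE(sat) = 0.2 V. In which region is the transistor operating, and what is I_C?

Assume active. Base-emitter loop: I_B = (V_BB − V_BE)/R_B = (1.3 − 0.7)/220 = 0.00273 mA.
I_C = β·I_B = 150×0.00273 = 0.409 mA.
V_CE = V_CC − I_C·R_C = 15 − 0.409×6.8 = 12.2 V > V_CE(sat), so the active-region assumption holds.

active; I_C ≈ 0.41 mA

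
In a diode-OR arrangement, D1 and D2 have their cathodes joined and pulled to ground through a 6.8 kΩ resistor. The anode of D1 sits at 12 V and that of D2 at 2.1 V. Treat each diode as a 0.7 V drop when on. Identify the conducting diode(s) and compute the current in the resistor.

Only D1 conducts; I_R ≈ 1.7 mA

Assume both conduct. Then node N would need to be at both 12−0.7 = 11.3 V and 2.1−0.7 = 1.4 V, which is impossible.
Assume only D1 conducts: V_N = 12 − 0.7 = 11.3 V, so I_R = 11.3/6.8 = 1.66 mA.
Check D2: its anode-to-cathode voltage is 2.1 − 11.3 = -9.2 V < 0.7 V, so it is off. The assumption is consistent.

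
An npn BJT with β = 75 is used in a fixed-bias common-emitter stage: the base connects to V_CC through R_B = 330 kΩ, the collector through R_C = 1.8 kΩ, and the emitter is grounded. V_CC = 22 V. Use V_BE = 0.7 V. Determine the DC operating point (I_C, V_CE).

I_C ≈ 4.8 mA, V_CE ≈ 13 V

Base loop: V_CC = I_B·R_B + V_BE, so I_B = (22 − 0.7)/330 kΩ = 0.0645 mA.
In the active region I_C = β·I_B = 75 × 0.0645 = 4.84 mA.
Collector loop: V_CE = V_CC − I_C·R_C = 22 − 4.84×1.8 = 13.3 V.
Since V_CE = 13.3 V > V_CE(sat) ≈ 0.2 V, the transistor is in the active region as assumed.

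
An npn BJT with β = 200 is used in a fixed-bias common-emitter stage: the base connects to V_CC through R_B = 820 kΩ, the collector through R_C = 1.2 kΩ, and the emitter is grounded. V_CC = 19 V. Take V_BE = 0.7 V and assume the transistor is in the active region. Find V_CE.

Base loop: V_CC = I_B·R_B + V_BE, so I_B = (19 − 0.7)/820 kΩ = 0.0223 mA.
In the active region I_C = β·I_B = 200 × 0.0223 = 4.46 mA.
Collector loop: V_CE = V_CC − I_C·R_C = 19 − 4.46×1.2 = 13.6 V.
Since V_CE = 13.6 V > V_CE(sat) ≈ 0.2 V, the transistor is in the active region as assumed.

V_CE ≈ 14 V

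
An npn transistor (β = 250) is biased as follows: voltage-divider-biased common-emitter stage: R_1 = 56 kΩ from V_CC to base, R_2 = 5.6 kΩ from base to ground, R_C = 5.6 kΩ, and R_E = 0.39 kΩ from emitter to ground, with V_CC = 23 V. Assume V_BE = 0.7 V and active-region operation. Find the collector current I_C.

Thevenize the base divider: V_Th = V_CC·R_2/(R_1+R_2) = 23×5.6/61.6 = 2.09 V, R_Th = R_1‖R_2 = 5.09 kΩ.
Base-emitter loop: V_Th = I_B·R_Th + V_BE + (β+1)I_B·R_E, so I_B = (2.09 − 0.7) / (5.09 + 251×0.39) = 0.0135 mA.
I_C = β·I_B = 250×0.0135 = 3.38 mA, and I_E = (β+1)I_B = 3.39 mA.
V_CE = V_CC − I_C·R_C − I_E·R_E = 23 − 3.38×5.6 − 3.39×0.39 = 2.77 V.
V_CE = 2.77 V > 0.2 V confirms active-region operation.

I_C ≈ 3.4 mA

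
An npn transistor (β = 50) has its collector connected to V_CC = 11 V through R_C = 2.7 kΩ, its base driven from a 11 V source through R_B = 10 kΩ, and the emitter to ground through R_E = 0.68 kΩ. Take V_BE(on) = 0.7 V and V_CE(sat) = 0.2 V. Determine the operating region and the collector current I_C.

saturation; I_C ≈ 3 mA

Assume active: I_B = (11 − 0.7)/(10 + 51×0.68) = 0.231 mA, I_C = β·I_B = 11.5 mA.
Then V_CE = 11 − 11.5×2.7 − 11.8×0.68 = -28.1 V < 0.2 V — the active assumption fails.
Re-solve with V_CE = 0.2 V. KCL at the emitter: V_E/R_E = (V_BB−0.7−V_E)/R_B + (V_CC−0.2−V_E)/R_C, giving V_E = 2.59 V.
I_C = (V_CC − 0.2 − V_E)/R_C = (10.8 − 2.59)/2.7 = 3.04 mA.
Check: I_B = (10.3 − 2.59)/10 = 0.771 mA, and β·I_B = 38.5 mA > I_C, confirming saturation.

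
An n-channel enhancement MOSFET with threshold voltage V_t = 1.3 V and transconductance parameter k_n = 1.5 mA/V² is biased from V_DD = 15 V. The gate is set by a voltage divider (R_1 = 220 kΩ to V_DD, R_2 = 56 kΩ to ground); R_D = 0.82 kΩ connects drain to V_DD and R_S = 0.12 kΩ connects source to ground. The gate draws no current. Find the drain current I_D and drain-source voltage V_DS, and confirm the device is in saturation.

I_D ≈ 1.8 mA, V_DS ≈ 13 V

V_G = V_DD·R_2/(R_1+R_2) = 15×56/276 = 3.04 V.
Assume saturation: I_D = (k_n/2)(V_GS − V_t)² with V_GS = V_G − I_D·R_S = 3.04 − 0.12·I_D.
Substituting gives 0.0108·I_D² − 1.31·I_D + 2.28 = 0, with roots I_D = 1.76 or 120 mA.
The root I_D = 120 mA gives V_GS = -11.3 V ≤ V_t, so take I_D = 1.76 mA.
Then V_GS = 2.83 V and V_DS = V_DD − I_D(R_D+R_S) = 15 − 1.76×0.94 = 13.3 V.
Saturation requires V_DS ≥ V_GS − V_t = 1.53 V; 13.3 ≥ 1.53 ✓.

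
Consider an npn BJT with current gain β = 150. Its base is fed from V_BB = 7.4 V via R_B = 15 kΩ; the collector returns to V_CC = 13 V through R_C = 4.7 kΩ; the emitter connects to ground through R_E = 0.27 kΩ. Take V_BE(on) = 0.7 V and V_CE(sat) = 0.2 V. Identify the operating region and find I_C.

saturation; I_C ≈ 2.6 mA

Assume active: I_B = (7.4 − 0.7)/(15 + 151×0.27) = 0.12 mA, I_C = β·I_B = 18 mA.
Then V_CE = 13 − 18×4.7 − 18.1×0.27 = -76.6 V < 0.2 V — the active assumption fails.
Re-solve with V_CE = 0.2 V. KCL at the emitter: V_E/R_E = (V_BB−0.7−V_E)/R_B + (V_CC−0.2−V_E)/R_C, giving V_E = 0.796 V.
I_C = (V_CC − 0.2 − V_E)/R_C = (12.8 − 0.796)/4.7 = 2.55 mA.
Check: I_B = (6.7 − 0.796)/15 = 0.394 mA, and β·I_B = 59 mA > I_C, confirming saturation.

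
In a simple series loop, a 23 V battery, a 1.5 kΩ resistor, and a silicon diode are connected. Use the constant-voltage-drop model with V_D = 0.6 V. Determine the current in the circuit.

KVL around the loop: 23 = V_D + I·R = 0.6 + I × 1.5 kΩ.
So I = (23 − 0.6) / 1.5 kΩ = 22.4 / 1.5 = 14.9 mA.

I ≈ 15 mA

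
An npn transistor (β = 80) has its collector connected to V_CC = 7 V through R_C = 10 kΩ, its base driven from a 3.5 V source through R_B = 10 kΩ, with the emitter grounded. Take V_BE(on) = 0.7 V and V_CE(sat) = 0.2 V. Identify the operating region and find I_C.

saturation; I_C ≈ 0.68 mA

Assume active: I_B = (3.5 − 0.7)/10 = 0.28 mA, giving I_C = β·I_B = 22.4 mA.
But then V_CE = 7 − 22.4×10 = -217 V < V_CE(sat) = 0.2 V — impossible in the active region.
So the transistor is saturated. With V_CE = 0.2 V, I_C = (V_CC − 0.2)/R_C = 6.8/10 = 0.68 mA.
Check: β·I_B = 22.4 mA > I_C = 0.68 mA, confirming saturation.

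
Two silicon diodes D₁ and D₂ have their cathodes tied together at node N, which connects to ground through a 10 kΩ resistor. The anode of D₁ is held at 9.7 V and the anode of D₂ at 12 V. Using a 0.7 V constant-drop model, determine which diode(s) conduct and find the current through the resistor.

Assume both conduct. Then node N would need to be at both 9.7−0.7 = 9 V and 12−0.7 = 11.3 V, which is impossible.
Assume only D₂ conducts: V_N = 12 − 0.7 = 11.3 V, so I_R = 11.3/10 = 1.13 mA.
Check D₁: its anode-to-cathode voltage is 9.7 − 11.3 = -1.6 V < 0.7 V, so it is off. The assumption is consistent.

Only D₂ conducts; I_R ≈ 1.1 mA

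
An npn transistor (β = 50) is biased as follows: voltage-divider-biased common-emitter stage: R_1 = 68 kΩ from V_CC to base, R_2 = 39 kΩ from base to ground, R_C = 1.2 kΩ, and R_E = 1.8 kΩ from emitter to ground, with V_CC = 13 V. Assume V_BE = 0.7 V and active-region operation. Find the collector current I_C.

Thevenize the base divider: V_Th = V_CC·R_2/(R_1+R_2) = 13×39/107 = 4.74 V, R_Th = R_1‖R_2 = 24.8 kΩ.
Base-emitter loop: V_Th = I_B·R_Th + V_BE + (β+1)I_B·R_E, so I_B = (4.74 − 0.7) / (24.8 + 51×1.8) = 0.0346 mA.
I_C = β·I_B = 50×0.0346 = 1.73 mA, and I_E = (β+1)I_B = 1.77 mA.
V_CE = V_CC − I_C·R_C − I_E·R_E = 13 − 1.73×1.2 − 1.77×1.8 = 7.74 V.
V_CE = 7.74 V > 0.2 V confirms active-region operation.

I_C ≈ 1.7 mA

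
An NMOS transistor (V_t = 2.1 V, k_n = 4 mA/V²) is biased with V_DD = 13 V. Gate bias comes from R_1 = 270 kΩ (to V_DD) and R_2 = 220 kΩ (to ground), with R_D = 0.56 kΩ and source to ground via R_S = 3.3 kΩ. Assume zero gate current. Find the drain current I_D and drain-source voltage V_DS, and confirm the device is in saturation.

I_D ≈ 0.93 mA, V_DS ≈ 9.4 V

V_G = V_DD·R_2/(R_1+R_2) = 13×220/490 = 5.84 V.
Assume saturation: I_D = (k_n/2)(V_GS − V_t)² with V_GS = V_G − I_D·R_S = 5.84 − 3.3·I_D.
Substituting gives 21.8·I_D² − 50.3·I_D + 27.9 = 0, with roots I_D = 0.926 or 1.38 mA.
The root I_D = 1.38 mA gives V_GS = 1.27 V ≤ V_t, so take I_D = 0.926 mA.
Then V_GS = 2.78 V and V_DS = V_DD − I_D(R_D+R_S) = 13 − 0.926×3.86 = 9.43 V.
Saturation requires V_DS ≥ V_GS − V_t = 0.68 V; 9.43 ≥ 0.68 ✓.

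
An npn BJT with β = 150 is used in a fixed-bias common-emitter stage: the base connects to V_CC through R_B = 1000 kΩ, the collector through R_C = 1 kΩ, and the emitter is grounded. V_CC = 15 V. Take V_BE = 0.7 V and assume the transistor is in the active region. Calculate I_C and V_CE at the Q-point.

Base loop: V_CC = I_B·R_B + V_BE, so I_B = (15 − 0.7)/1000 kΩ = 0.0143 mA.
In the active region I_C = β·I_B = 150 × 0.0143 = 2.15 mA.
Collector loop: V_CE = V_CC − I_C·R_C = 15 − 2.15×1 = 12.9 V.
Since V_CE = 12.9 V > V_CE(sat) ≈ 0.2 V, the transistor is in the active region as assumed.

I_C ≈ 2.1 mA, V_CE ≈ 13 V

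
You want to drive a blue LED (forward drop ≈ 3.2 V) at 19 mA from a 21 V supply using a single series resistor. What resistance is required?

The resistor drops V_S − V_D = 21 − 3.2 = 17.8 V at 19 mA.
R = 17.8 V / 19 mA = 0.937 kΩ.

R ≈ 0.94 kΩ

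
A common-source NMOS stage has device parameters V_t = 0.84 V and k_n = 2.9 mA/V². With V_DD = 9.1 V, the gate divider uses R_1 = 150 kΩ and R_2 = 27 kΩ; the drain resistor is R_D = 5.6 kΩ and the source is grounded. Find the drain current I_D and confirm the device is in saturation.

I_D ≈ 0.44 mA

V_G = V_DD·R_2/(R_1+R_2) = 9.1×27/177 = 1.39 V. With the source grounded, V_GS = V_G = 1.39 V.
Assume saturation: I_D = (k_n/2)(V_GS − V_t)² = (2.9/2)×(1.39 − 0.84)² = 1.45×0.548² = 0.436 mA.
V_DS = V_DD − I_D·R_D = 9.1 − 0.436×5.6 = 6.66 V.
Saturation requires V_DS ≥ V_GS − V_t = 0.548 V; 6.66 ≥ 0.548 ✓.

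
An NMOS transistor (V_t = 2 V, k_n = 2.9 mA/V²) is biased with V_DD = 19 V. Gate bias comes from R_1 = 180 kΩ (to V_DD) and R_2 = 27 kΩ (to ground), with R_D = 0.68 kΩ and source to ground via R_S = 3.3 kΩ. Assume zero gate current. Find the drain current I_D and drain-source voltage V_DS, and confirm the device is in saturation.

V_G = V_DD·R_2/(R_1+R_2) = 19×27/207 = 2.48 V.
Assume saturation: I_D = (k_n/2)(V_GS − V_t)² with V_GS = V_G − I_D·R_S = 2.48 − 3.3·I_D.
Substituting gives 15.8·I_D² − 5.58·I_D + 0.332 = 0, with roots I_D = 0.0757 or 0.277 mA.
The root I_D = 0.277 mA gives V_GS = 1.56 V ≤ V_t, so take I_D = 0.0757 mA.
Then V_GS = 2.23 V and V_DS = V_DD − I_D(R_D+R_S) = 19 − 0.0757×3.98 = 18.7 V.
Saturation requires V_DS ≥ V_GS − V_t = 0.228 V; 18.7 ≥ 0.228 ✓.

I_D ≈ 0.076 mA, V_DS ≈ 19 V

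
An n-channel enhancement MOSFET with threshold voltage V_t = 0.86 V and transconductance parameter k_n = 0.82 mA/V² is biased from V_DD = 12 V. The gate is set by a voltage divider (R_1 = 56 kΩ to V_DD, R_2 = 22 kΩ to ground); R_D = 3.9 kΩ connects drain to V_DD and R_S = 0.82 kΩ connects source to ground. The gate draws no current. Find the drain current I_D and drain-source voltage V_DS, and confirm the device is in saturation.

I_D ≈ 1.1 mA, V_DS ≈ 6.9 V

V_G = V_DD·R_2/(R_1+R_2) = 12×22/78 = 3.38 V.
Assume saturation: I_D = (k_n/2)(V_GS − V_t)² with V_GS = V_G − I_D·R_S = 3.38 − 0.82·I_D.
Substituting gives 0.276·I_D² − 2.7·I_D + 2.61 = 0, with roots I_D = 1.09 or 8.69 mA.
The root I_D = 8.69 mA gives V_GS = -3.75 V ≤ V_t, so take I_D = 1.09 mA.
Then V_GS = 2.49 V and V_DS = V_DD − I_D(R_D+R_S) = 12 − 1.09×4.72 = 6.85 V.
Saturation requires V_DS ≥ V_GS − V_t = 1.63 V; 6.85 ≥ 1.63 ✓.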